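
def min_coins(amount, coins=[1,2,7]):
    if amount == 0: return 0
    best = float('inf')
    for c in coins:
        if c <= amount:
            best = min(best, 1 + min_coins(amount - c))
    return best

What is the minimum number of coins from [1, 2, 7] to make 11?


Building up with DP:
min_coins(0) = 0
min_coins(1) = min(1+min_coins(0)=1+0=1) = 1
min_coins(2) = min(1+min_coins(1)=1+1=2, 1+min_coins(0)=1+0=1) = 1
min_coins(3) = min(1+min_coins(2)=1+1=2, 1+min_coins(1)=1+1=2) = 2
min_coins(4) = min(1+min_coins(3)=1+2=3, 1+min_coins(2)=1+1=2) = 2
min_coins(5) = min(1+min_coins(4)=1+2=3, 1+min_coins(3)=1+2=3) = 3
min_coins(6) = min(1+min_coins(5)=1+3=4, 1+min_coins(4)=1+2=3) = 3
min_coins(7) = min(1+min_coins(6)=1+3=4, 1+min_coins(5)=1+3=4, 1+min_coins(0)=1+0=1) = 1
min_coins(8) = min(1+min_coins(7)=1+1=2, 1+min_coins(6)=1+3=4, 1+min_coins(1)=1+1=2) = 2
min_coins(9) = min(1+min_coins(8)=1+2=3, 1+min_coins(7)=1+1=2, 1+min_coins(2)=1+1=2) = 2
min_coins(10) = min(1+min_coins(9)=1+2=3, 1+min_coins(8)=1+2=3, 1+min_coins(3)=1+2=3) = 3
min_coins(11) = min(1+min_coins(10)=1+3=4, 1+min_coins(9)=1+2=3, 1+min_coins(4)=1+2=3) = 3

3


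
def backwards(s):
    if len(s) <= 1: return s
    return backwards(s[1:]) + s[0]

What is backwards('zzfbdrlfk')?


backwards('zzfbdrlfk') = backwards('zfbdrlfk') + 'z'
backwards('zfbdrlfk') = backwards('fbdrlfk') + 'z'
backwards('fbdrlfk') = backwards('bdrlfk') + 'f'
backwards('bdrlfk') = backwards('drlfk') + 'b'
backwards('drlfk') = backwards('rlfk') + 'd'
backwards('rlfk') = backwards('lfk') + 'r'
backwards('lfk') = backwards('fk') + 'l'
backwards('fk') = backwards('k') + 'f'
backwards('k') = 'k'  (base case)
Concatenating: 'k' + 'f' + 'l' + 'r' + 'd' + 'b' + 'f' + 'z' + 'z' = 'kflrdbfzz'

kflrdbfzz


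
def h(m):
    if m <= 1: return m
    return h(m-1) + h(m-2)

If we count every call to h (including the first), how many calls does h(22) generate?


Let C(n) = total calls for h(n)
C(0) = 1, C(1) = 1
C(2) = 1 + C(1) + C(0) = 1 + 1 + 1 = 3
C(3) = 1 + C(2) + C(1) = 1 + 3 + 1 = 5
C(4) = 1 + C(3) + C(2) = 1 + 5 + 3 = 9
C(5) = 1 + C(4) + C(3) = 1 + 9 + 5 = 15
C(6) = 1 + C(5) + C(4) = 1 + 15 + 9 = 25
C(7) = 1 + C(6) + C(5) = 1 + 25 + 15 = 41
C(8) = 1 + C(7) + C(6) = 1 + 41 + 25 = 67
C(9) = 1 + C(8) + C(7) = 1 + 67 + 41 = 109
C(10) = 1 + C(9) + C(8) = 1 + 109 + 67 = 177
C(11) = 1 + C(10) + C(9) = 1 + 177 + 109 = 287
C(12) = 1 + C(11) + C(10) = 1 + 287 + 177 = 465
C(13) = 1 + C(12) + C(11) = 1 + 465 + 287 = 753
C(14) = 1 + C(13) + C(12) = 1 + 753 + 465 = 1219
C(15) = 1 + C(14) + C(13) = 1 + 1219 + 753 = 1973
C(16) = 1 + C(15) + C(14) = 1 + 1973 + 1219 = 3193
C(17) = 1 + C(16) + C(15) = 1 + 3193 + 1973 = 5167
C(18) = 1 + C(17) + C(16) = 1 + 5167 + 3193 = 8361
C(19) = 1 + C(18) + C(17) = 1 + 8361 + 5167 = 13529
C(20) = 1 + C(19) + C(18) = 1 + 13529 + 8361 = 21891
C(21) = 1 + C(20) + C(19) = 1 + 21891 + 13529 = 35421
C(22) = 1 + C(21) + C(20) = 1 + 35421 + 21891 = 57313

57313


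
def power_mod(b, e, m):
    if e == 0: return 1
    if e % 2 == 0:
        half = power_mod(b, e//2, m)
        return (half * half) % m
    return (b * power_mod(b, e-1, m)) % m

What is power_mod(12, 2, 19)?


power_mod(12, 2, 19): e is even, compute power_mod(12, 1, 19)
  power_mod(12, 1, 19): e is odd, compute power_mod(12, 0, 19)
    power_mod(12, 0, 19) = 1
  (12 * 1) % 19 = 12
half=12, (12*12) % 19 = 11

11


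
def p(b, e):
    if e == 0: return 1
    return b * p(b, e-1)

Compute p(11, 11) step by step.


p(11, 11)
= 11 * p(11, 10)
= 11 * 11 * p(11, 9)
= 11 * 11 * 11 * p(11, 8)
= 11 * 11 * 11 * 11 * p(11, 7)
= 11 * 11 * 11 * 11 * 11 * p(11, 6)
= 11 * 11 * 11 * 11 * 11 * 11 * p(11, 5)
= 11 * 11 * 11 * 11 * 11 * 11 * 11 * p(11, 4)
= 11 * 11 * 11 * 11 * 11 * 11 * 11 * 11 * p(11, 3)
= 11 * 11 * 11 * 11 * 11 * 11 * 11 * 11 * 11 * p(11, 2)
= 11 * 11 * 11 * 11 * 11 * 11 * 11 * 11 * 11 * 11 * p(11, 1)
= 11 * 11 * 11 * 11 * 11 * 11 * 11 * 11 * 11 * 11 * 11 * p(11, 0)
= 11 * 11 * 11 * 11 * 11 * 11 * 11 * 11 * 11 * 11 * 11 * 1
= 285311670611

285311670611


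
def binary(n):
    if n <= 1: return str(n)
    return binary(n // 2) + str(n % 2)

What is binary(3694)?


binary(3694) = binary(1847) + '0'
binary(1847) = binary(923) + '1'
binary(923) = binary(461) + '1'
binary(461) = binary(230) + '1'
binary(230) = binary(115) + '0'
binary(115) = binary(57) + '1'
binary(57) = binary(28) + '1'
binary(28) = binary(14) + '0'
binary(14) = binary(7) + '0'
binary(7) = binary(3) + '1'
binary(3) = binary(1) + '1'
binary(1) = '1'  (base case)
Concatenating: '1' + '1' + '1' + '0' + '0' + '1' + '1' + '0' + '1' + '1' + '1' + '0' = '111001101110'

111001101110


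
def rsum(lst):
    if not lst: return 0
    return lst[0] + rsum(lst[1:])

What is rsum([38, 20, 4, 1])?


rsum([38, 20, 4, 1]) = 38 + rsum([20, 4, 1])
rsum([20, 4, 1]) = 20 + rsum([4, 1])
rsum([4, 1]) = 4 + rsum([1])
rsum([1]) = 1 + rsum([])
rsum([]) = 0  (base case)
Total: 38 + 20 + 4 + 1 + 0 = 63

63


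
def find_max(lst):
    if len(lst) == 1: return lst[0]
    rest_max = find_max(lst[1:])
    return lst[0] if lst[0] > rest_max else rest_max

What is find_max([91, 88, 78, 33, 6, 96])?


find_max([91, 88, 78, 33, 6, 96]): compare 91 with find_max([88, 78, 33, 6, 96])
find_max([88, 78, 33, 6, 96]): compare 88 with find_max([78, 33, 6, 96])
find_max([78, 33, 6, 96]): compare 78 with find_max([33, 6, 96])
find_max([33, 6, 96]): compare 33 with find_max([6, 96])
find_max([6, 96]): compare 6 with find_max([96])
find_max([96]) = 96  (base case)
Compare 6 with 96 -> 96
Compare 33 with 96 -> 96
Compare 78 with 96 -> 96
Compare 88 with 96 -> 96
Compare 91 with 96 -> 96

96


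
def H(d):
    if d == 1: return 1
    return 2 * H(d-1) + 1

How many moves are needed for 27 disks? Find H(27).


H(27) = 2 * H(26) + 1
H(26) = 2 * H(25) + 1
H(25) = 2 * H(24) + 1
H(24) = 2 * H(23) + 1
H(23) = 2 * H(22) + 1
H(22) = 2 * H(21) + 1
H(21) = 2 * H(20) + 1
H(20) = 2 * H(19) + 1
H(19) = 2 * H(18) + 1
H(18) = 2 * H(17) + 1
H(17) = 2 * H(16) + 1
H(16) = 2 * H(15) + 1
H(15) = 2 * H(14) + 1
H(14) = 2 * H(13) + 1
H(13) = 2 * H(12) + 1
H(12) = 2 * H(11) + 1
H(11) = 2 * H(10) + 1
H(10) = 2 * H(9) + 1
H(9) = 2 * H(8) + 1
H(8) = 2 * H(7) + 1
H(7) = 2 * H(6) + 1
H(6) = 2 * H(5) + 1
H(5) = 2 * H(4) + 1
H(4) = 2 * H(3) + 1
H(3) = 2 * H(2) + 1
H(2) = 2 * H(1) + 1
H(1) = 1  (base case)
H(2) = 2 * 1 + 1 = 3
H(3) = 2 * 3 + 1 = 7
H(4) = 2 * 7 + 1 = 15
H(5) = 2 * 15 + 1 = 31
H(6) = 2 * 31 + 1 = 63
H(7) = 2 * 63 + 1 = 127
H(8) = 2 * 127 + 1 = 255
H(9) = 2 * 255 + 1 = 511
H(10) = 2 * 511 + 1 = 1023
H(11) = 2 * 1023 + 1 = 2047
H(12) = 2 * 2047 + 1 = 4095
H(13) = 2 * 4095 + 1 = 8191
H(14) = 2 * 8191 + 1 = 16383
H(15) = 2 * 16383 + 1 = 32767
H(16) = 2 * 32767 + 1 = 65535
H(17) = 2 * 65535 + 1 = 131071
H(18) = 2 * 131071 + 1 = 262143
H(19) = 2 * 262143 + 1 = 524287
H(20) = 2 * 524287 + 1 = 1048575
H(21) = 2 * 1048575 + 1 = 2097151
H(22) = 2 * 2097151 + 1 = 4194303
H(23) = 2 * 4194303 + 1 = 8388607
H(24) = 2 * 8388607 + 1 = 16777215
H(25) = 2 * 16777215 + 1 = 33554431
H(26) = 2 * 33554431 + 1 = 67108863
H(27) = 2 * 67108863 + 1 = 134217727

134217727


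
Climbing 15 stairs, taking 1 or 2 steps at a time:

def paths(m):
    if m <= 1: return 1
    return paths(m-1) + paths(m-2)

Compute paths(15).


Building up from base cases:
paths(0) = 1
paths(1) = 1
paths(2) = paths(1) + paths(0) = 1 + 1 = 2
paths(3) = paths(2) + paths(1) = 2 + 1 = 3
paths(4) = paths(3) + paths(2) = 3 + 2 = 5
paths(5) = paths(4) + paths(3) = 5 + 3 = 8
paths(6) = paths(5) + paths(4) = 8 + 5 = 13
paths(7) = paths(6) + paths(5) = 13 + 8 = 21
paths(8) = paths(7) + paths(6) = 21 + 13 = 34
paths(9) = paths(8) + paths(7) = 34 + 21 = 55
paths(10) = paths(9) + paths(8) = 55 + 34 = 89
paths(11) = paths(10) + paths(9) = 89 + 55 = 144
paths(12) = paths(11) + paths(10) = 144 + 89 = 233
paths(13) = paths(12) + paths(11) = 233 + 144 = 377
paths(14) = paths(13) + paths(12) = 377 + 233 = 610
paths(15) = paths(14) + paths(13) = 610 + 377 = 987

987


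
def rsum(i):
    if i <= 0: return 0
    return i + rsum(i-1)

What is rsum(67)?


rsum(67)
= 67 + 66 + 65 + 64 + 63 + 62 + 61 + 60 + 59 + 58 + 57 + 56 + 55 + 54 + 53 + 52 + 51 + 50 + 49 + 48 + 47 + 46 + 45 + 44 + 43 + 42 + 41 + 40 + 39 + 38 + 37 + 36 + 35 + 34 + 33 + 32 + 31 + 30 + 29 + 28 + 27 + 26 + 25 + 24 + 23 + 22 + 21 + 20 + 19 + 18 + 17 + 16 + 15 + 14 + 13 + 12 + 11 + 10 + 9 + 8 + 7 + 6 + 5 + 4 + 3 + 2 + 1 + rsum(0)
= 67 + 66 + 65 + 64 + 63 + 62 + 61 + 60 + 59 + 58 + 57 + 56 + 55 + 54 + 53 + 52 + 51 + 50 + 49 + 48 + 47 + 46 + 45 + 44 + 43 + 42 + 41 + 40 + 39 + 38 + 37 + 36 + 35 + 34 + 33 + 32 + 31 + 30 + 29 + 28 + 27 + 26 + 25 + 24 + 23 + 22 + 21 + 20 + 19 + 18 + 17 + 16 + 15 + 14 + 13 + 12 + 11 + 10 + 9 + 8 + 7 + 6 + 5 + 4 + 3 + 2 + 1 + 0
= 2278

2278


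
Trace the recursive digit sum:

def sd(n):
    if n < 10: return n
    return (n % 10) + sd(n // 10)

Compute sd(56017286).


sd(56017286) = 6 + sd(5601728)
sd(5601728) = 8 + sd(560172)
sd(560172) = 2 + sd(56017)
sd(56017) = 7 + sd(5601)
sd(5601) = 1 + sd(560)
sd(560) = 0 + sd(56)
sd(56) = 6 + sd(5)
sd(5) = 5  (base case)
Total: 6 + 8 + 2 + 7 + 1 + 0 + 6 + 5 = 35

35


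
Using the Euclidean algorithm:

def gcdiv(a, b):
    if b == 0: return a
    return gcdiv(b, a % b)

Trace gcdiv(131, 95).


gcdiv(131, 95) = gcdiv(95, 36)
gcdiv(95, 36) = gcdiv(36, 23)
gcdiv(36, 23) = gcdiv(23, 13)
gcdiv(23, 13) = gcdiv(13, 10)
gcdiv(13, 10) = gcdiv(10, 3)
gcdiv(10, 3) = gcdiv(3, 1)
gcdiv(3, 1) = gcdiv(1, 0)
gcdiv(1, 0) = 1  (base case)

1


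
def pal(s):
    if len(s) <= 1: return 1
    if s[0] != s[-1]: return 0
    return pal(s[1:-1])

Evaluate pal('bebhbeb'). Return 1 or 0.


pal('bebhbeb'): s[0]='b' == s[-1]='b' -> check pal('ebhbe')
pal('ebhbe'): s[0]='e' == s[-1]='e' -> check pal('bhb')
pal('bhb'): s[0]='b' == s[-1]='b' -> check pal('h')
pal('h'): len <= 1 -> return 1  (base case)
Result: 1 (palindrome)

1


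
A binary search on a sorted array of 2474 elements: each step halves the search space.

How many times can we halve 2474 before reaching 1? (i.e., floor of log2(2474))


2474 / 2 = 1237
1237 / 2 = 618
618 / 2 = 309
309 / 2 = 154
154 / 2 = 77
77 / 2 = 38
38 / 2 = 19
19 / 2 = 9
9 / 2 = 4
4 / 2 = 2
2 / 2 = 1
Reached 1 after 11 halvings

11


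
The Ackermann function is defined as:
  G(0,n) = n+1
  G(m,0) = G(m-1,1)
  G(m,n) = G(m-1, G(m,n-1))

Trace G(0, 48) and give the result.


G(0, 48) = 49
Result: G(0, 48) = 49

49


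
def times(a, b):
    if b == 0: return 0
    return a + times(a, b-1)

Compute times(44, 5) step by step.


times(44, 5) = 44 + times(44, 4)
times(44, 4) = 44 + times(44, 3)
times(44, 3) = 44 + times(44, 2)
times(44, 2) = 44 + times(44, 1)
times(44, 1) = 44 + times(44, 0)
times(44, 0) = 0  (base case)
Total: 44 + 44 + 44 + 44 + 44 + 0 = 220

220


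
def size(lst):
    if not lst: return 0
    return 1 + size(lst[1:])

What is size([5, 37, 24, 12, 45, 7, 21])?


size([5, 37, 24, 12, 45, 7, 21]) = 1 + size([37, 24, 12, 45, 7, 21])
size([37, 24, 12, 45, 7, 21]) = 1 + size([24, 12, 45, 7, 21])
size([24, 12, 45, 7, 21]) = 1 + size([12, 45, 7, 21])
size([12, 45, 7, 21]) = 1 + size([45, 7, 21])
size([45, 7, 21]) = 1 + size([7, 21])
size([7, 21]) = 1 + size([21])
size([21]) = 1 + size([])
size([]) = 0  (base case)
Unwinding: 1 + 1 + 1 + 1 + 1 + 1 + 1 + 0 = 7

7


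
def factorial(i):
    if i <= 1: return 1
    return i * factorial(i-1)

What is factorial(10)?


factorial(10)
= 10 * factorial(9)
= 10 * 9 * factorial(8)
= 10 * 9 * 8 * factorial(7)
= 10 * 9 * 8 * 7 * factorial(6)
= 10 * 9 * 8 * 7 * 6 * factorial(5)
= 10 * 9 * 8 * 7 * 6 * 5 * factorial(4)
= 10 * 9 * 8 * 7 * 6 * 5 * 4 * factorial(3)
= 10 * 9 * 8 * 7 * 6 * 5 * 4 * 3 * factorial(2)
= 10 * 9 * 8 * 7 * 6 * 5 * 4 * 3 * 2 * factorial(1)
= 10 * 9 * 8 * 7 * 6 * 5 * 4 * 3 * 2 * 1
= 3628800

3628800


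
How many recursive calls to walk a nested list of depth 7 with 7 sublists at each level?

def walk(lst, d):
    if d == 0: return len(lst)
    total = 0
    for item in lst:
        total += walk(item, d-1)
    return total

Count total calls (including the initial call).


At depth 0 (root): 1 call
At depth 1: each of 1 parents calls walk on 7 children = 7 calls
At depth 2: each of 7 parents calls walk on 7 children = 49 calls
At depth 3: each of 49 parents calls walk on 7 children = 343 calls
At depth 4: each of 343 parents calls walk on 7 children = 2401 calls
At depth 5: each of 2401 parents calls walk on 7 children = 16807 calls
At depth 6: each of 16807 parents calls walk on 7 children = 117649 calls
At depth 7: each of 117649 parents calls walk on 7 children = 823543 calls
Total: 1 + 7 + 49 + 343 + 2401 + 16807 + 117649 + 823543 = 960800

960800


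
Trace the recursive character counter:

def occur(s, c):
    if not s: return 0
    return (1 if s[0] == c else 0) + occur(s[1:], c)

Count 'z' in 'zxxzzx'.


s[0]='z' == 'z' -> 1
s[0]='x' != 'z' -> 0
s[0]='x' != 'z' -> 0
s[0]='z' == 'z' -> 1
s[0]='z' == 'z' -> 1
s[0]='x' != 'z' -> 0
Sum: 1 + 0 + 0 + 1 + 1 + 0 = 3

3


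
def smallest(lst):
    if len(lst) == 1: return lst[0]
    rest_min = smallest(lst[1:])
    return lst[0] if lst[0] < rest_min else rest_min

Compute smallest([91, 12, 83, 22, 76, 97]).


smallest([91, 12, 83, 22, 76, 97]): compare 91 with smallest([12, 83, 22, 76, 97])
smallest([12, 83, 22, 76, 97]): compare 12 with smallest([83, 22, 76, 97])
smallest([83, 22, 76, 97]): compare 83 with smallest([22, 76, 97])
smallest([22, 76, 97]): compare 22 with smallest([76, 97])
smallest([76, 97]): compare 76 with smallest([97])
smallest([97]) = 97  (base case)
Compare 76 with 97 -> 76
Compare 22 with 76 -> 22
Compare 83 with 22 -> 22
Compare 12 with 22 -> 12
Compare 91 with 12 -> 12

12


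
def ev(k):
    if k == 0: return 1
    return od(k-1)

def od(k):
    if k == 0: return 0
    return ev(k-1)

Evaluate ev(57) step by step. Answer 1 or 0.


ev(57) = od(56)
od(56) = ev(55)
ev(55) = od(54)
od(54) = ev(53)
ev(53) = od(52)
od(52) = ev(51)
ev(51) = od(50)
od(50) = ev(49)
ev(49) = od(48)
od(48) = ev(47)
ev(47) = od(46)
od(46) = ev(45)
ev(45) = od(44)
od(44) = ev(43)
ev(43) = od(42)
od(42) = ev(41)
ev(41) = od(40)
od(40) = ev(39)
ev(39) = od(38)
od(38) = ev(37)
ev(37) = od(36)
od(36) = ev(35)
ev(35) = od(34)
od(34) = ev(33)
ev(33) = od(32)
od(32) = ev(31)
ev(31) = od(30)
od(30) = ev(29)
ev(29) = od(28)
od(28) = ev(27)
ev(27) = od(26)
od(26) = ev(25)
ev(25) = od(24)
od(24) = ev(23)
ev(23) = od(22)
od(22) = ev(21)
ev(21) = od(20)
od(20) = ev(19)
ev(19) = od(18)
od(18) = ev(17)
ev(17) = od(16)
od(16) = ev(15)
ev(15) = od(14)
od(14) = ev(13)
ev(13) = od(12)
od(12) = ev(11)
ev(11) = od(10)
od(10) = ev(9)
ev(9) = od(8)
od(8) = ev(7)
ev(7) = od(6)
od(6) = ev(5)
ev(5) = od(4)
od(4) = ev(3)
ev(3) = od(2)
od(2) = ev(1)
ev(1) = od(0)
od(0) = 0  (base case)
Result: 0

0


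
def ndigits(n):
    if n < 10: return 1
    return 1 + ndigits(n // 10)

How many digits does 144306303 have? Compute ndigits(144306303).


ndigits(144306303) = 1 + ndigits(14430630)
ndigits(14430630) = 1 + ndigits(1443063)
ndigits(1443063) = 1 + ndigits(144306)
ndigits(144306) = 1 + ndigits(14430)
ndigits(14430) = 1 + ndigits(1443)
ndigits(1443) = 1 + ndigits(144)
ndigits(144) = 1 + ndigits(14)
ndigits(14) = 1 + ndigits(1)
ndigits(1) = 1  (base case: 1 < 10)
Unwinding: 1 + 1 + 1 + 1 + 1 + 1 + 1 + 1 + 1 = 9

9


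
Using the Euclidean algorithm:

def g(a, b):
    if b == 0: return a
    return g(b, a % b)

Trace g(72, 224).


g(72, 224) = g(224, 72)
g(224, 72) = g(72, 8)
g(72, 8) = g(8, 0)
g(8, 0) = 8  (base case)

8


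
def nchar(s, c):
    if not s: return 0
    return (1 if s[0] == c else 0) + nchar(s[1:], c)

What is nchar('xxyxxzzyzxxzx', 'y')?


s[0]='x' != 'y' -> 0
s[0]='x' != 'y' -> 0
s[0]='y' == 'y' -> 1
s[0]='x' != 'y' -> 0
s[0]='x' != 'y' -> 0
s[0]='z' != 'y' -> 0
s[0]='z' != 'y' -> 0
s[0]='y' == 'y' -> 1
s[0]='z' != 'y' -> 0
s[0]='x' != 'y' -> 0
s[0]='x' != 'y' -> 0
s[0]='z' != 'y' -> 0
s[0]='x' != 'y' -> 0
Sum: 0 + 0 + 1 + 0 + 0 + 0 + 0 + 1 + 0 + 0 + 0 + 0 + 0 = 2

2


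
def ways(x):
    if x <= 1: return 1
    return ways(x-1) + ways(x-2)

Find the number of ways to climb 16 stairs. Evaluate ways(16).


Building up from base cases:
ways(0) = 1
ways(1) = 1
ways(2) = ways(1) + ways(0) = 1 + 1 = 2
ways(3) = ways(2) + ways(1) = 2 + 1 = 3
ways(4) = ways(3) + ways(2) = 3 + 2 = 5
ways(5) = ways(4) + ways(3) = 5 + 3 = 8
ways(6) = ways(5) + ways(4) = 8 + 5 = 13
ways(7) = ways(6) + ways(5) = 13 + 8 = 21
ways(8) = ways(7) + ways(6) = 21 + 13 = 34
ways(9) = ways(8) + ways(7) = 34 + 21 = 55
ways(10) = ways(9) + ways(8) = 55 + 34 = 89
ways(11) = ways(10) + ways(9) = 89 + 55 = 144
ways(12) = ways(11) + ways(10) = 144 + 89 = 233
ways(13) = ways(12) + ways(11) = 233 + 144 = 377
ways(14) = ways(13) + ways(12) = 377 + 233 = 610
ways(15) = ways(14) + ways(13) = 610 + 377 = 987
ways(16) = ways(15) + ways(14) = 987 + 610 = 1597

1597


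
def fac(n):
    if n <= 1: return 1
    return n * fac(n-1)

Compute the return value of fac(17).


fac(17)
= 17 * fac(16)
= 17 * 16 * fac(15)
= 17 * 16 * 15 * fac(14)
= 17 * 16 * 15 * 14 * fac(13)
= 17 * 16 * 15 * 14 * 13 * fac(12)
= 17 * 16 * 15 * 14 * 13 * 12 * fac(11)
= 17 * 16 * 15 * 14 * 13 * 12 * 11 * fac(10)
= 17 * 16 * 15 * 14 * 13 * 12 * 11 * 10 * fac(9)
= 17 * 16 * 15 * 14 * 13 * 12 * 11 * 10 * 9 * fac(8)
= 17 * 16 * 15 * 14 * 13 * 12 * 11 * 10 * 9 * 8 * fac(7)
= 17 * 16 * 15 * 14 * 13 * 12 * 11 * 10 * 9 * 8 * 7 * fac(6)
= 17 * 16 * 15 * 14 * 13 * 12 * 11 * 10 * 9 * 8 * 7 * 6 * fac(5)
= 17 * 16 * 15 * 14 * 13 * 12 * 11 * 10 * 9 * 8 * 7 * 6 * 5 * fac(4)
= 17 * 16 * 15 * 14 * 13 * 12 * 11 * 10 * 9 * 8 * 7 * 6 * 5 * 4 * fac(3)
= 17 * 16 * 15 * 14 * 13 * 12 * 11 * 10 * 9 * 8 * 7 * 6 * 5 * 4 * 3 * fac(2)
= 17 * 16 * 15 * 14 * 13 * 12 * 11 * 10 * 9 * 8 * 7 * 6 * 5 * 4 * 3 * 2 * fac(1)
= 17 * 16 * 15 * 14 * 13 * 12 * 11 * 10 * 9 * 8 * 7 * 6 * 5 * 4 * 3 * 2 * 1
= 355687428096000

355687428096000


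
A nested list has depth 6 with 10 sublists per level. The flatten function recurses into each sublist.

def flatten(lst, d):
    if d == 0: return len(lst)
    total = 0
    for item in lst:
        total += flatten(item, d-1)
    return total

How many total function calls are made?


At depth 0 (root): 1 call
At depth 1: each of 1 parents calls flatten on 10 children = 10 calls
At depth 2: each of 10 parents calls flatten on 10 children = 100 calls
At depth 3: each of 100 parents calls flatten on 10 children = 1000 calls
At depth 4: each of 1000 parents calls flatten on 10 children = 10000 calls
At depth 5: each of 10000 parents calls flatten on 10 children = 100000 calls
At depth 6: each of 100000 parents calls flatten on 10 children = 1000000 calls
Total: 1 + 10 + 100 + 1000 + 10000 + 100000 + 1000000 = 1111111

1111111


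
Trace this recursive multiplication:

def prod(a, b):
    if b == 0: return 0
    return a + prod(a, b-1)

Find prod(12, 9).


prod(12, 9) = 12 + prod(12, 8)
prod(12, 8) = 12 + prod(12, 7)
prod(12, 7) = 12 + prod(12, 6)
prod(12, 6) = 12 + prod(12, 5)
prod(12, 5) = 12 + prod(12, 4)
prod(12, 4) = 12 + prod(12, 3)
prod(12, 3) = 12 + prod(12, 2)
prod(12, 2) = 12 + prod(12, 1)
prod(12, 1) = 12 + prod(12, 0)
prod(12, 0) = 0  (base case)
Total: 12 + 12 + 12 + 12 + 12 + 12 + 12 + 12 + 12 + 0 = 108

108


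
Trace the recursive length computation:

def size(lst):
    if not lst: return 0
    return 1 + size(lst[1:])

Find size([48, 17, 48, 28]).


size([48, 17, 48, 28]) = 1 + size([17, 48, 28])
size([17, 48, 28]) = 1 + size([48, 28])
size([48, 28]) = 1 + size([28])
size([28]) = 1 + size([])
size([]) = 0  (base case)
Unwinding: 1 + 1 + 1 + 1 + 0 = 4

4


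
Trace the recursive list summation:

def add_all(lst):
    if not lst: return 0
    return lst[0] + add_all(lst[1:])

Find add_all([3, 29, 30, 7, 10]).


add_all([3, 29, 30, 7, 10]) = 3 + add_all([29, 30, 7, 10])
add_all([29, 30, 7, 10]) = 29 + add_all([30, 7, 10])
add_all([30, 7, 10]) = 30 + add_all([7, 10])
add_all([7, 10]) = 7 + add_all([10])
add_all([10]) = 10 + add_all([])
add_all([]) = 0  (base case)
Total: 3 + 29 + 30 + 7 + 10 + 0 = 79

79


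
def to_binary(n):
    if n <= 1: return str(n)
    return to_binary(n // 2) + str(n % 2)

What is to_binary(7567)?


to_binary(7567) = to_binary(3783) + '1'
to_binary(3783) = to_binary(1891) + '1'
to_binary(1891) = to_binary(945) + '1'
to_binary(945) = to_binary(472) + '1'
to_binary(472) = to_binary(236) + '0'
to_binary(236) = to_binary(118) + '0'
to_binary(118) = to_binary(59) + '0'
to_binary(59) = to_binary(29) + '1'
to_binary(29) = to_binary(14) + '1'
to_binary(14) = to_binary(7) + '0'
to_binary(7) = to_binary(3) + '1'
to_binary(3) = to_binary(1) + '1'
to_binary(1) = '1'  (base case)
Concatenating: '1' + '1' + '1' + '0' + '1' + '1' + '0' + '0' + '0' + '1' + '1' + '1' + '1' = '1110110001111'

1110110001111


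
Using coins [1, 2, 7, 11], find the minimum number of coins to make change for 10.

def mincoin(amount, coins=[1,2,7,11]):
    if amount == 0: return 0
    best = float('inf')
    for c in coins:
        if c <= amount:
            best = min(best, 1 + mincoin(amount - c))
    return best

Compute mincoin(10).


Building up with DP:
mincoin(0) = 0
mincoin(1) = min(1+mincoin(0)=1+0=1) = 1
mincoin(2) = min(1+mincoin(1)=1+1=2, 1+mincoin(0)=1+0=1) = 1
mincoin(3) = min(1+mincoin(2)=1+1=2, 1+mincoin(1)=1+1=2) = 2
mincoin(4) = min(1+mincoin(3)=1+2=3, 1+mincoin(2)=1+1=2) = 2
mincoin(5) = min(1+mincoin(4)=1+2=3, 1+mincoin(3)=1+2=3) = 3
mincoin(6) = min(1+mincoin(5)=1+3=4, 1+mincoin(4)=1+2=3) = 3
mincoin(7) = min(1+mincoin(6)=1+3=4, 1+mincoin(5)=1+3=4, 1+mincoin(0)=1+0=1) = 1
mincoin(8) = min(1+mincoin(7)=1+1=2, 1+mincoin(6)=1+3=4, 1+mincoin(1)=1+1=2) = 2
mincoin(9) = min(1+mincoin(8)=1+2=3, 1+mincoin(7)=1+1=2, 1+mincoin(2)=1+1=2) = 2
mincoin(10) = min(1+mincoin(9)=1+2=3, 1+mincoin(8)=1+2=3, 1+mincoin(3)=1+2=3) = 3

3


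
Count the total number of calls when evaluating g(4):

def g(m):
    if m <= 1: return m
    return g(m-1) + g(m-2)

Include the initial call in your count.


Let C(n) = total calls for g(n)
C(0) = 1, C(1) = 1
C(2) = 1 + C(1) + C(0) = 1 + 1 + 1 = 3
C(3) = 1 + C(2) + C(1) = 1 + 3 + 1 = 5
C(4) = 1 + C(3) + C(2) = 1 + 5 + 3 = 9

9


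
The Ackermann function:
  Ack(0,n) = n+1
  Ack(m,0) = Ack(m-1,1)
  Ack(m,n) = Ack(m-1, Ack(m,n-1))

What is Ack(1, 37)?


Ack(1, 37) = Ack(0, Ack(1, 36))
  Ack(1, 36) = Ack(0, Ack(1, 35))
    Ack(1, 35) = Ack(0, Ack(1, 34))
      Ack(1, 34) = Ack(0, Ack(1, 33))
        Ack(1, 33) = Ack(0, Ack(1, 32))
          Ack(1, 32) = Ack(0, Ack(1, 31))
          Ack(1, 31) = Ack(0, Ack(1, 30))
          Ack(1, 30) = Ack(0, Ack(1, 29))
          Ack(1, 29) = Ack(0, Ack(1, 28))
          Ack(1, 28) = Ack(0, Ack(1, 27))
          Ack(1, 27) = Ack(0, Ack(1, 26))
          Ack(1, 26) = Ack(0, Ack(1, 25))
          Ack(1, 25) = Ack(0, Ack(1, 24))
          Ack(1, 24) = Ack(0, Ack(1, 23))
          Ack(1, 23) = Ack(0, Ack(1, 22))
          Ack(1, 22) = Ack(0, Ack(1, 21))
          Ack(1, 21) = Ack(0, Ack(1, 20))
          Ack(1, 20) = Ack(0, Ack(1, 19))
          Ack(1, 19) = Ack(0, Ack(1, 18))
          Ack(1, 18) = Ack(0, Ack(1, 17))
          Ack(1, 17) = Ack(0, Ack(1, 16))
          Ack(1, 16) = Ack(0, Ack(1, 15))
          Ack(1, 15) = Ack(0, Ack(1, 14))
          Ack(1, 14) = Ack(0, Ack(1, 13))
          Ack(1, 13) = Ack(0, Ack(1, 12))
... (trace truncated)
Result: Ack(1, 37) = 39

39


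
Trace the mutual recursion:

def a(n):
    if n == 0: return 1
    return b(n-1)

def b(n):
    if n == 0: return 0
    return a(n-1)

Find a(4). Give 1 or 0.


a(4) = b(3)
b(3) = a(2)
a(2) = b(1)
b(1) = a(0)
a(0) = 1  (base case)
Result: 1

1


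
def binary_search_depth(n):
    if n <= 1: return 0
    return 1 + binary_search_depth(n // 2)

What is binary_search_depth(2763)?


2763 / 2 = 1381
1381 / 2 = 690
690 / 2 = 345
345 / 2 = 172
172 / 2 = 86
86 / 2 = 43
43 / 2 = 21
21 / 2 = 10
10 / 2 = 5
5 / 2 = 2
2 / 2 = 1
Reached 1 after 11 halvings

11


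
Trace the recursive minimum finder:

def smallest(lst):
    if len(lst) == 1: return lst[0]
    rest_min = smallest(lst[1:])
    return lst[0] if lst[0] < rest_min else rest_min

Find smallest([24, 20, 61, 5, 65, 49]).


smallest([24, 20, 61, 5, 65, 49]): compare 24 with smallest([20, 61, 5, 65, 49])
smallest([20, 61, 5, 65, 49]): compare 20 with smallest([61, 5, 65, 49])
smallest([61, 5, 65, 49]): compare 61 with smallest([5, 65, 49])
smallest([5, 65, 49]): compare 5 with smallest([65, 49])
smallest([65, 49]): compare 65 with smallest([49])
smallest([49]) = 49  (base case)
Compare 65 with 49 -> 49
Compare 5 with 49 -> 5
Compare 61 with 5 -> 5
Compare 20 with 5 -> 5
Compare 24 with 5 -> 5

5


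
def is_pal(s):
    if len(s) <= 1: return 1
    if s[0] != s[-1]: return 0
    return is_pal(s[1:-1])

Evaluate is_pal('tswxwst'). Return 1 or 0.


is_pal('tswxwst'): s[0]='t' == s[-1]='t' -> check is_pal('swxws')
is_pal('swxws'): s[0]='s' == s[-1]='s' -> check is_pal('wxw')
is_pal('wxw'): s[0]='w' == s[-1]='w' -> check is_pal('x')
is_pal('x'): len <= 1 -> return 1  (base case)
Result: 1 (palindrome)

1


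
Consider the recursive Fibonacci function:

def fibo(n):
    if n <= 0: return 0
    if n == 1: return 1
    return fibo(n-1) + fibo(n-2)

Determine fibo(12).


Computing fibo(12) bottom-up:
fibo(0) = 0
fibo(1) = 1
fibo(2) = fibo(1) + fibo(0) = 1 + 0 = 1
fibo(3) = fibo(2) + fibo(1) = 1 + 1 = 2
fibo(4) = fibo(3) + fibo(2) = 2 + 1 = 3
fibo(5) = fibo(4) + fibo(3) = 3 + 2 = 5
fibo(6) = fibo(5) + fibo(4) = 5 + 3 = 8
fibo(7) = fibo(6) + fibo(5) = 8 + 5 = 13
fibo(8) = fibo(7) + fibo(6) = 13 + 8 = 21
fibo(9) = fibo(8) + fibo(7) = 21 + 13 = 34
fibo(10) = fibo(9) + fibo(8) = 34 + 21 = 55
fibo(11) = fibo(10) + fibo(9) = 55 + 34 = 89
fibo(12) = fibo(11) + fibo(10) = 89 + 55 = 144

144


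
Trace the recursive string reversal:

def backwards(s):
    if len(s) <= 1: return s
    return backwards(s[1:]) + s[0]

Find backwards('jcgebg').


backwards('jcgebg') = backwards('cgebg') + 'j'
backwards('cgebg') = backwards('gebg') + 'c'
backwards('gebg') = backwards('ebg') + 'g'
backwards('ebg') = backwards('bg') + 'e'
backwards('bg') = backwards('g') + 'b'
backwards('g') = 'g'  (base case)
Concatenating: 'g' + 'b' + 'e' + 'g' + 'c' + 'j' = 'gbegcj'

gbegcj


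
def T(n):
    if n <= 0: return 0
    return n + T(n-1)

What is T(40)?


T(40)
= 40 + 39 + 38 + 37 + 36 + 35 + 34 + 33 + 32 + 31 + 30 + 29 + 28 + 27 + 26 + 25 + 24 + 23 + 22 + 21 + 20 + 19 + 18 + 17 + 16 + 15 + 14 + 13 + 12 + 11 + 10 + 9 + 8 + 7 + 6 + 5 + 4 + 3 + 2 + 1 + T(0)
= 40 + 39 + 38 + 37 + 36 + 35 + 34 + 33 + 32 + 31 + 30 + 29 + 28 + 27 + 26 + 25 + 24 + 23 + 22 + 21 + 20 + 19 + 18 + 17 + 16 + 15 + 14 + 13 + 12 + 11 + 10 + 9 + 8 + 7 + 6 + 5 + 4 + 3 + 2 + 1 + 0
= 820

820


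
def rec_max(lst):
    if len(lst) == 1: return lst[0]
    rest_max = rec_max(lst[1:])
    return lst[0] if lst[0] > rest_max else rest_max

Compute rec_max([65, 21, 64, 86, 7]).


rec_max([65, 21, 64, 86, 7]): compare 65 with rec_max([21, 64, 86, 7])
rec_max([21, 64, 86, 7]): compare 21 with rec_max([64, 86, 7])
rec_max([64, 86, 7]): compare 64 with rec_max([86, 7])
rec_max([86, 7]): compare 86 with rec_max([7])
rec_max([7]) = 7  (base case)
Compare 86 with 7 -> 86
Compare 64 with 86 -> 86
Compare 21 with 86 -> 86
Compare 65 with 86 -> 86

86


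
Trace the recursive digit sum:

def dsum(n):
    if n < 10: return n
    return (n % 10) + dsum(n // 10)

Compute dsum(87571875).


dsum(87571875) = 5 + dsum(8757187)
dsum(8757187) = 7 + dsum(875718)
dsum(875718) = 8 + dsum(87571)
dsum(87571) = 1 + dsum(8757)
dsum(8757) = 7 + dsum(875)
dsum(875) = 5 + dsum(87)
dsum(87) = 7 + dsum(8)
dsum(8) = 8  (base case)
Total: 5 + 7 + 8 + 1 + 7 + 5 + 7 + 8 = 48

48


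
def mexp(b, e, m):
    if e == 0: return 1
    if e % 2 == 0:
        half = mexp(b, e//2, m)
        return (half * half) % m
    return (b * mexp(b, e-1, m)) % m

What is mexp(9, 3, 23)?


mexp(9, 3, 23): e is odd, compute mexp(9, 2, 23)
  mexp(9, 2, 23): e is even, compute mexp(9, 1, 23)
    mexp(9, 1, 23): e is odd, compute mexp(9, 0, 23)
      mexp(9, 0, 23) = 1
    (9 * 1) % 23 = 9
  half=9, (9*9) % 23 = 12
(9 * 12) % 23 = 16

16


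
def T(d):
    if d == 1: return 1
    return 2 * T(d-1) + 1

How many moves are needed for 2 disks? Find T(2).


T(2) = 2 * T(1) + 1
T(1) = 1  (base case)
T(2) = 2 * 1 + 1 = 3

3


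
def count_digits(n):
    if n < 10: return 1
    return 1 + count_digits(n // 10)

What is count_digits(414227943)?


count_digits(414227943) = 1 + count_digits(41422794)
count_digits(41422794) = 1 + count_digits(4142279)
count_digits(4142279) = 1 + count_digits(414227)
count_digits(414227) = 1 + count_digits(41422)
count_digits(41422) = 1 + count_digits(4142)
count_digits(4142) = 1 + count_digits(414)
count_digits(414) = 1 + count_digits(41)
count_digits(41) = 1 + count_digits(4)
count_digits(4) = 1  (base case: 4 < 10)
Unwinding: 1 + 1 + 1 + 1 + 1 + 1 + 1 + 1 + 1 = 9

9


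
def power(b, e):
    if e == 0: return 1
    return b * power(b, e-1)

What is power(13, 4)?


power(13, 4)
= 13 * power(13, 3)
= 13 * 13 * power(13, 2)
= 13 * 13 * 13 * power(13, 1)
= 13 * 13 * 13 * 13 * power(13, 0)
= 13 * 13 * 13 * 13 * 1
= 28561

28561


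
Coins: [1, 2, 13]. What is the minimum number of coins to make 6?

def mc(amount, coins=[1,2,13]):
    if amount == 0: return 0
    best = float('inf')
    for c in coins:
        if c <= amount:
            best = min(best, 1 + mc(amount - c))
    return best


Building up with DP:
mc(0) = 0
mc(1) = min(1+mc(0)=1+0=1) = 1
mc(2) = min(1+mc(1)=1+1=2, 1+mc(0)=1+0=1) = 1
mc(3) = min(1+mc(2)=1+1=2, 1+mc(1)=1+1=2) = 2
mc(4) = min(1+mc(3)=1+2=3, 1+mc(2)=1+1=2) = 2
mc(5) = min(1+mc(4)=1+2=3, 1+mc(3)=1+2=3) = 3
mc(6) = min(1+mc(5)=1+3=4, 1+mc(4)=1+2=3) = 3

3


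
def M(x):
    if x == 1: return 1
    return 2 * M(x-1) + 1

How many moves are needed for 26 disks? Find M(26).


M(26) = 2 * M(25) + 1
M(25) = 2 * M(24) + 1
M(24) = 2 * M(23) + 1
M(23) = 2 * M(22) + 1
M(22) = 2 * M(21) + 1
M(21) = 2 * M(20) + 1
M(20) = 2 * M(19) + 1
M(19) = 2 * M(18) + 1
M(18) = 2 * M(17) + 1
M(17) = 2 * M(16) + 1
M(16) = 2 * M(15) + 1
M(15) = 2 * M(14) + 1
M(14) = 2 * M(13) + 1
M(13) = 2 * M(12) + 1
M(12) = 2 * M(11) + 1
M(11) = 2 * M(10) + 1
M(10) = 2 * M(9) + 1
M(9) = 2 * M(8) + 1
M(8) = 2 * M(7) + 1
M(7) = 2 * M(6) + 1
M(6) = 2 * M(5) + 1
M(5) = 2 * M(4) + 1
M(4) = 2 * M(3) + 1
M(3) = 2 * M(2) + 1
M(2) = 2 * M(1) + 1
M(1) = 1  (base case)
M(2) = 2 * 1 + 1 = 3
M(3) = 2 * 3 + 1 = 7
M(4) = 2 * 7 + 1 = 15
M(5) = 2 * 15 + 1 = 31
M(6) = 2 * 31 + 1 = 63
M(7) = 2 * 63 + 1 = 127
M(8) = 2 * 127 + 1 = 255
M(9) = 2 * 255 + 1 = 511
M(10) = 2 * 511 + 1 = 1023
M(11) = 2 * 1023 + 1 = 2047
M(12) = 2 * 2047 + 1 = 4095
M(13) = 2 * 4095 + 1 = 8191
M(14) = 2 * 8191 + 1 = 16383
M(15) = 2 * 16383 + 1 = 32767
M(16) = 2 * 32767 + 1 = 65535
M(17) = 2 * 65535 + 1 = 131071
M(18) = 2 * 131071 + 1 = 262143
M(19) = 2 * 262143 + 1 = 524287
M(20) = 2 * 524287 + 1 = 1048575
M(21) = 2 * 1048575 + 1 = 2097151
M(22) = 2 * 2097151 + 1 = 4194303
M(23) = 2 * 4194303 + 1 = 8388607
M(24) = 2 * 8388607 + 1 = 16777215
M(25) = 2 * 16777215 + 1 = 33554431
M(26) = 2 * 33554431 + 1 = 67108863

67108863


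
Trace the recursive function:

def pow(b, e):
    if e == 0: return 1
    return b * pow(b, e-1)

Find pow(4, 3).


pow(4, 3)
= 4 * pow(4, 2)
= 4 * 4 * pow(4, 1)
= 4 * 4 * 4 * pow(4, 0)
= 4 * 4 * 4 * 1
= 64

64


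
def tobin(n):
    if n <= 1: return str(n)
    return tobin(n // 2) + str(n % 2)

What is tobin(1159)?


tobin(1159) = tobin(579) + '1'
tobin(579) = tobin(289) + '1'
tobin(289) = tobin(144) + '1'
tobin(144) = tobin(72) + '0'
tobin(72) = tobin(36) + '0'
tobin(36) = tobin(18) + '0'
tobin(18) = tobin(9) + '0'
tobin(9) = tobin(4) + '1'
tobin(4) = tobin(2) + '0'
tobin(2) = tobin(1) + '0'
tobin(1) = '1'  (base case)
Concatenating: '1' + '0' + '0' + '1' + '0' + '0' + '0' + '0' + '1' + '1' + '1' = '10010000111'

10010000111


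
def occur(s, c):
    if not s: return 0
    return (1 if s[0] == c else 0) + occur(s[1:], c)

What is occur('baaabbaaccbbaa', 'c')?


s[0]='b' != 'c' -> 0
s[0]='a' != 'c' -> 0
s[0]='a' != 'c' -> 0
s[0]='a' != 'c' -> 0
s[0]='b' != 'c' -> 0
s[0]='b' != 'c' -> 0
s[0]='a' != 'c' -> 0
s[0]='a' != 'c' -> 0
s[0]='c' == 'c' -> 1
s[0]='c' == 'c' -> 1
s[0]='b' != 'c' -> 0
s[0]='b' != 'c' -> 0
s[0]='a' != 'c' -> 0
s[0]='a' != 'c' -> 0
Sum: 0 + 0 + 0 + 0 + 0 + 0 + 0 + 0 + 1 + 1 + 0 + 0 + 0 + 0 = 2

2


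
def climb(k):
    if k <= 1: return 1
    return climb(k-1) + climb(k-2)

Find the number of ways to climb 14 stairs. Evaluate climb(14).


Building up from base cases:
climb(0) = 1
climb(1) = 1
climb(2) = climb(1) + climb(0) = 1 + 1 = 2
climb(3) = climb(2) + climb(1) = 2 + 1 = 3
climb(4) = climb(3) + climb(2) = 3 + 2 = 5
climb(5) = climb(4) + climb(3) = 5 + 3 = 8
climb(6) = climb(5) + climb(4) = 8 + 5 = 13
climb(7) = climb(6) + climb(5) = 13 + 8 = 21
climb(8) = climb(7) + climb(6) = 21 + 13 = 34
climb(9) = climb(8) + climb(7) = 34 + 21 = 55
climb(10) = climb(9) + climb(8) = 55 + 34 = 89
climb(11) = climb(10) + climb(9) = 89 + 55 = 144
climb(12) = climb(11) + climb(10) = 144 + 89 = 233
climb(13) = climb(12) + climb(11) = 233 + 144 = 377
climb(14) = climb(13) + climb(12) = 377 + 233 = 610

610


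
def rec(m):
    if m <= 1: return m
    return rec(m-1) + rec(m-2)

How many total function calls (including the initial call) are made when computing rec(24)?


Let C(n) = total calls for rec(n)
C(0) = 1, C(1) = 1
C(2) = 1 + C(1) + C(0) = 1 + 1 + 1 = 3
C(3) = 1 + C(2) + C(1) = 1 + 3 + 1 = 5
C(4) = 1 + C(3) + C(2) = 1 + 5 + 3 = 9
C(5) = 1 + C(4) + C(3) = 1 + 9 + 5 = 15
C(6) = 1 + C(5) + C(4) = 1 + 15 + 9 = 25
C(7) = 1 + C(6) + C(5) = 1 + 25 + 15 = 41
C(8) = 1 + C(7) + C(6) = 1 + 41 + 25 = 67
C(9) = 1 + C(8) + C(7) = 1 + 67 + 41 = 109
C(10) = 1 + C(9) + C(8) = 1 + 109 + 67 = 177
C(11) = 1 + C(10) + C(9) = 1 + 177 + 109 = 287
C(12) = 1 + C(11) + C(10) = 1 + 287 + 177 = 465
C(13) = 1 + C(12) + C(11) = 1 + 465 + 287 = 753
C(14) = 1 + C(13) + C(12) = 1 + 753 + 465 = 1219
C(15) = 1 + C(14) + C(13) = 1 + 1219 + 753 = 1973
C(16) = 1 + C(15) + C(14) = 1 + 1973 + 1219 = 3193
C(17) = 1 + C(16) + C(15) = 1 + 3193 + 1973 = 5167
C(18) = 1 + C(17) + C(16) = 1 + 5167 + 3193 = 8361
C(19) = 1 + C(18) + C(17) = 1 + 8361 + 5167 = 13529
C(20) = 1 + C(19) + C(18) = 1 + 13529 + 8361 = 21891
C(21) = 1 + C(20) + C(19) = 1 + 21891 + 13529 = 35421
C(22) = 1 + C(21) + C(20) = 1 + 35421 + 21891 = 57313
C(23) = 1 + C(22) + C(21) = 1 + 57313 + 35421 = 92735
C(24) = 1 + C(23) + C(22) = 1 + 92735 + 57313 = 150049

150049


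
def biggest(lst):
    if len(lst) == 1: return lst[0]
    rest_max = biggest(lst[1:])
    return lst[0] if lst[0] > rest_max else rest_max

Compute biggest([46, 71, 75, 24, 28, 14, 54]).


biggest([46, 71, 75, 24, 28, 14, 54]): compare 46 with biggest([71, 75, 24, 28, 14, 54])
biggest([71, 75, 24, 28, 14, 54]): compare 71 with biggest([75, 24, 28, 14, 54])
biggest([75, 24, 28, 14, 54]): compare 75 with biggest([24, 28, 14, 54])
biggest([24, 28, 14, 54]): compare 24 with biggest([28, 14, 54])
biggest([28, 14, 54]): compare 28 with biggest([14, 54])
biggest([14, 54]): compare 14 with biggest([54])
biggest([54]) = 54  (base case)
Compare 14 with 54 -> 54
Compare 28 with 54 -> 54
Compare 24 with 54 -> 54
Compare 75 with 54 -> 75
Compare 71 with 75 -> 75
Compare 46 with 75 -> 75

75


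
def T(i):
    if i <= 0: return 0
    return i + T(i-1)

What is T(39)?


T(39)
= 39 + 38 + 37 + 36 + 35 + 34 + 33 + 32 + 31 + 30 + 29 + 28 + 27 + 26 + 25 + 24 + 23 + 22 + 21 + 20 + 19 + 18 + 17 + 16 + 15 + 14 + 13 + 12 + 11 + 10 + 9 + 8 + 7 + 6 + 5 + 4 + 3 + 2 + 1 + T(0)
= 39 + 38 + 37 + 36 + 35 + 34 + 33 + 32 + 31 + 30 + 29 + 28 + 27 + 26 + 25 + 24 + 23 + 22 + 21 + 20 + 19 + 18 + 17 + 16 + 15 + 14 + 13 + 12 + 11 + 10 + 9 + 8 + 7 + 6 + 5 + 4 + 3 + 2 + 1 + 0
= 780

780


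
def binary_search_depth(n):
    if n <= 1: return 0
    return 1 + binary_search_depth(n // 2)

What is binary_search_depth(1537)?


1537 / 2 = 768
768 / 2 = 384
384 / 2 = 192
192 / 2 = 96
96 / 2 = 48
48 / 2 = 24
24 / 2 = 12
12 / 2 = 6
6 / 2 = 3
3 / 2 = 1
Reached 1 after 10 halvings

10


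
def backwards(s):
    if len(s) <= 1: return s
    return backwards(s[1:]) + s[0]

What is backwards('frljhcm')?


backwards('frljhcm') = backwards('rljhcm') + 'f'
backwards('rljhcm') = backwards('ljhcm') + 'r'
backwards('ljhcm') = backwards('jhcm') + 'l'
backwards('jhcm') = backwards('hcm') + 'j'
backwards('hcm') = backwards('cm') + 'h'
backwards('cm') = backwards('m') + 'c'
backwards('m') = 'm'  (base case)
Concatenating: 'm' + 'c' + 'h' + 'j' + 'l' + 'r' + 'f' = 'mchjlrf'

mchjlrf


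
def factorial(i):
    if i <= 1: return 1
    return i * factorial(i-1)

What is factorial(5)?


factorial(5)
= 5 * factorial(4)
= 5 * 4 * factorial(3)
= 5 * 4 * 3 * factorial(2)
= 5 * 4 * 3 * 2 * factorial(1)
= 5 * 4 * 3 * 2 * 1
= 120

120


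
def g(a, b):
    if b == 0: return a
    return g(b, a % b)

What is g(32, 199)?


g(32, 199) = g(199, 32)
g(199, 32) = g(32, 7)
g(32, 7) = g(7, 4)
g(7, 4) = g(4, 3)
g(4, 3) = g(3, 1)
g(3, 1) = g(1, 0)
g(1, 0) = 1  (base case)

1


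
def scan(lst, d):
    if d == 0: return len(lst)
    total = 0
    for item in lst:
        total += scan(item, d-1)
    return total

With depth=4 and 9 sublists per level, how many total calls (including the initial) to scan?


At depth 0 (root): 1 call
At depth 1: each of 1 parents calls scan on 9 children = 9 calls
At depth 2: each of 9 parents calls scan on 9 children = 81 calls
At depth 3: each of 81 parents calls scan on 9 children = 729 calls
At depth 4: each of 729 parents calls scan on 9 children = 6561 calls
Total: 1 + 9 + 81 + 729 + 6561 = 7381

7381


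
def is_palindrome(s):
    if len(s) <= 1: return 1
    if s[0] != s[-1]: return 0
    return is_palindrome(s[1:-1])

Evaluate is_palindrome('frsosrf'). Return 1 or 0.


is_palindrome('frsosrf'): s[0]='f' == s[-1]='f' -> check is_palindrome('rsosr')
is_palindrome('rsosr'): s[0]='r' == s[-1]='r' -> check is_palindrome('sos')
is_palindrome('sos'): s[0]='s' == s[-1]='s' -> check is_palindrome('o')
is_palindrome('o'): len <= 1 -> return 1  (base case)
Result: 1 (palindrome)

1


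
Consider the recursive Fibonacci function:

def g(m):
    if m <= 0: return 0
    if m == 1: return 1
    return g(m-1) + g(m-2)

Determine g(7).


Computing g(7) bottom-up:
g(0) = 0
g(1) = 1
g(2) = g(1) + g(0) = 1 + 0 = 1
g(3) = g(2) + g(1) = 1 + 1 = 2
g(4) = g(3) + g(2) = 2 + 1 = 3
g(5) = g(4) + g(3) = 3 + 2 = 5
g(6) = g(5) + g(4) = 5 + 3 = 8
g(7) = g(6) + g(5) = 8 + 5 = 13

13


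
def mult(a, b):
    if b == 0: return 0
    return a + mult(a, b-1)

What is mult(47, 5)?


mult(47, 5) = 47 + mult(47, 4)
mult(47, 4) = 47 + mult(47, 3)
mult(47, 3) = 47 + mult(47, 2)
mult(47, 2) = 47 + mult(47, 1)
mult(47, 1) = 47 + mult(47, 0)
mult(47, 0) = 0  (base case)
Total: 47 + 47 + 47 + 47 + 47 + 0 = 235

235


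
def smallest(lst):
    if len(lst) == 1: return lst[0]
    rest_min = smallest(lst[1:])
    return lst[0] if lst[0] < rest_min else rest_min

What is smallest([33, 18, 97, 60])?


smallest([33, 18, 97, 60]): compare 33 with smallest([18, 97, 60])
smallest([18, 97, 60]): compare 18 with smallest([97, 60])
smallest([97, 60]): compare 97 with smallest([60])
smallest([60]) = 60  (base case)
Compare 97 with 60 -> 60
Compare 18 with 60 -> 18
Compare 33 with 18 -> 18

18


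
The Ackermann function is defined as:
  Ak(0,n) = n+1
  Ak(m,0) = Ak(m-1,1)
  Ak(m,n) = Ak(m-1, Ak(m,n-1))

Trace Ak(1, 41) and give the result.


Ak(1, 41) = Ak(0, Ak(1, 40))
  Ak(1, 40) = Ak(0, Ak(1, 39))
    Ak(1, 39) = Ak(0, Ak(1, 38))
      Ak(1, 38) = Ak(0, Ak(1, 37))
        Ak(1, 37) = Ak(0, Ak(1, 36))
          Ak(1, 36) = Ak(0, Ak(1, 35))
          Ak(1, 35) = Ak(0, Ak(1, 34))
          Ak(1, 34) = Ak(0, Ak(1, 33))
          Ak(1, 33) = Ak(0, Ak(1, 32))
          Ak(1, 32) = Ak(0, Ak(1, 31))
          Ak(1, 31) = Ak(0, Ak(1, 30))
          Ak(1, 30) = Ak(0, Ak(1, 29))
          Ak(1, 29) = Ak(0, Ak(1, 28))
          Ak(1, 28) = Ak(0, Ak(1, 27))
          Ak(1, 27) = Ak(0, Ak(1, 26))
          Ak(1, 26) = Ak(0, Ak(1, 25))
          Ak(1, 25) = Ak(0, Ak(1, 24))
          Ak(1, 24) = Ak(0, Ak(1, 23))
          Ak(1, 23) = Ak(0, Ak(1, 22))
          Ak(1, 22) = Ak(0, Ak(1, 21))
          Ak(1, 21) = Ak(0, Ak(1, 20))
          Ak(1, 20) = Ak(0, Ak(1, 19))
          Ak(1, 19) = Ak(0, Ak(1, 18))
          Ak(1, 18) = Ak(0, Ak(1, 17))
          Ak(1, 17) = Ak(0, Ak(1, 16))
... (trace truncated)
Result: Ak(1, 41) = 43

43
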